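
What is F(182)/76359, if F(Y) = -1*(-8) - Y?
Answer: -58/25453 ≈ -0.0022787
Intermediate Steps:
F(Y) = 8 - Y
F(182)/76359 = (8 - 1*182)/76359 = (8 - 182)*(1/76359) = -174*1/76359 = -58/25453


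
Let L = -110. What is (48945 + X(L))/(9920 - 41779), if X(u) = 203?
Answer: -49148/31859 ≈ -1.5427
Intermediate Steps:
(48945 + X(L))/(9920 - 41779) = (48945 + 203)/(9920 - 41779) = 49148/(-31859) = 49148*(-1/31859) = -49148/31859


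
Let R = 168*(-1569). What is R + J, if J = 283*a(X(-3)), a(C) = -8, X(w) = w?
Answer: -265856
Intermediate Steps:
R = -263592
J = -2264 (J = 283*(-8) = -2264)
R + J = -263592 - 2264 = -265856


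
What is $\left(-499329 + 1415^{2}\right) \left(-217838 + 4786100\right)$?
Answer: $6865622686752$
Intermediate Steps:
$\left(-499329 + 1415^{2}\right) \left(-217838 + 4786100\right) = \left(-499329 + 2002225\right) 4568262 = 1502896 \cdot 4568262 = 6865622686752$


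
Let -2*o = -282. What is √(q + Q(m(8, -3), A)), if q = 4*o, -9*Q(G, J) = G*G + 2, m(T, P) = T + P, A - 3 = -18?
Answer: √561 ≈ 23.685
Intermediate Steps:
o = 141 (o = -½*(-282) = 141)
A = -15 (A = 3 - 18 = -15)
m(T, P) = P + T
Q(G, J) = -2/9 - G²/9 (Q(G, J) = -(G*G + 2)/9 = -(G² + 2)/9 = -(2 + G²)/9 = -2/9 - G²/9)
q = 564 (q = 4*141 = 564)
√(q + Q(m(8, -3), A)) = √(564 + (-2/9 - (-3 + 8)²/9)) = √(564 + (-2/9 - ⅑*5²)) = √(564 + (-2/9 - ⅑*25)) = √(564 + (-2/9 - 25/9)) = √(564 - 3) = √561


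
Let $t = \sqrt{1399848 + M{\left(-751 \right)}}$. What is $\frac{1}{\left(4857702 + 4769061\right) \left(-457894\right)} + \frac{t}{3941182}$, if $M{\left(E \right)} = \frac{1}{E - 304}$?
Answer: $- \frac{1}{4408037017122} + \frac{\sqrt{1558065819145}}{4157947010} \approx 0.0003002$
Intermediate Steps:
$M{\left(E \right)} = \frac{1}{-304 + E}$
$t = \frac{\sqrt{1558065819145}}{1055}$ ($t = \sqrt{1399848 + \frac{1}{-304 - 751}} = \sqrt{1399848 + \frac{1}{-1055}} = \sqrt{1399848 - \frac{1}{1055}} = \sqrt{\frac{1476839639}{1055}} = \frac{\sqrt{1558065819145}}{1055} \approx 1183.2$)
$\frac{1}{\left(4857702 + 4769061\right) \left(-457894\right)} + \frac{t}{3941182} = \frac{1}{\left(4857702 + 4769061\right) \left(-457894\right)} + \frac{\frac{1}{1055} \sqrt{1558065819145}}{3941182} = \frac{1}{9626763} \left(- \frac{1}{457894}\right) + \frac{\sqrt{1558065819145}}{1055} \cdot \frac{1}{3941182} = \frac{1}{9626763} \left(- \frac{1}{457894}\right) + \frac{\sqrt{1558065819145}}{4157947010} = - \frac{1}{4408037017122} + \frac{\sqrt{1558065819145}}{4157947010}$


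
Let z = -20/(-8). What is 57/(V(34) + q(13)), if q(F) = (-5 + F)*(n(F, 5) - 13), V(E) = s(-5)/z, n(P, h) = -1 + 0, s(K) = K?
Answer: -1/2 ≈ -0.50000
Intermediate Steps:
n(P, h) = -1
z = 5/2 (z = -20*(-1/8) = 5/2 ≈ 2.5000)
V(E) = -2 (V(E) = -5/5/2 = -5*2/5 = -2)
q(F) = 70 - 14*F (q(F) = (-5 + F)*(-1 - 13) = (-5 + F)*(-14) = 70 - 14*F)
57/(V(34) + q(13)) = 57/(-2 + (70 - 14*13)) = 57/(-2 + (70 - 182)) = 57/(-2 - 112) = 57/(-114) = -1/114*57 = -1/2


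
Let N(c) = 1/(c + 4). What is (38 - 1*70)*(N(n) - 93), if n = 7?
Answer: 32704/11 ≈ 2973.1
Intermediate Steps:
N(c) = 1/(4 + c)
(38 - 1*70)*(N(n) - 93) = (38 - 1*70)*(1/(4 + 7) - 93) = (38 - 70)*(1/11 - 93) = -32*(1/11 - 93) = -32*(-1022/11) = 32704/11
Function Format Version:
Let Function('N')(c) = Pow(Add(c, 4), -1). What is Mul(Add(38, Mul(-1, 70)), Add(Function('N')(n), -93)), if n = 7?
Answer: Rational(32704, 11) ≈ 2973.1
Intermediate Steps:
Function('N')(c) = Pow(Add(4, c), -1)
Mul(Add(38, Mul(-1, 70)), Add(Function('N')(n), -93)) = Mul(Add(38, Mul(-1, 70)), Add(Pow(Add(4, 7), -1), -93)) = Mul(Add(38, -70), Add(Pow(11, -1), -93)) = Mul(-32, Add(Rational(1, 11), -93)) = Mul(-32, Rational(-1022, 11)) = Rational(32704, 11)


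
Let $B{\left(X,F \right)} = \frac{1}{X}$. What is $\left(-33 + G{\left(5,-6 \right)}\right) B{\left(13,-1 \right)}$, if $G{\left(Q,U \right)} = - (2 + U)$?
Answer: $- \frac{29}{13} \approx -2.2308$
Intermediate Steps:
$G{\left(Q,U \right)} = -2 - U$
$\left(-33 + G{\left(5,-6 \right)}\right) B{\left(13,-1 \right)} = \frac{-33 - -4}{13} = \left(-33 + \left(-2 + 6\right)\right) \frac{1}{13} = \left(-33 + 4\right) \frac{1}{13} = \left(-29\right) \frac{1}{13} = - \frac{29}{13}$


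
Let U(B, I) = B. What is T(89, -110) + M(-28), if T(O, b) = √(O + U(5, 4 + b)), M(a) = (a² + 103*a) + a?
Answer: -2128 + √94 ≈ -2118.3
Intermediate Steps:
M(a) = a² + 104*a
T(O, b) = √(5 + O) (T(O, b) = √(O + 5) = √(5 + O))
T(89, -110) + M(-28) = √(5 + 89) - 28*(104 - 28) = √94 - 28*76 = √94 - 2128 = -2128 + √94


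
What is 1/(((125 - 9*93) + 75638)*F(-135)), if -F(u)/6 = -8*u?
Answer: -1/485520480 ≈ -2.0596e-9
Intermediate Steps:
F(u) = 48*u (F(u) = -(-48)*u = 48*u)
1/(((125 - 9*93) + 75638)*F(-135)) = 1/(((125 - 9*93) + 75638)*((48*(-135)))) = 1/(((125 - 837) + 75638)*(-6480)) = -1/6480/(-712 + 75638) = -1/6480/74926 = (1/74926)*(-1/6480) = -1/485520480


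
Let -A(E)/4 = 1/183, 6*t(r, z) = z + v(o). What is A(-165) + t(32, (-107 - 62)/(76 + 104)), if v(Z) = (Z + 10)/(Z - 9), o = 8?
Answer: -209389/65880 ≈ -3.1783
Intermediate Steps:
v(Z) = (10 + Z)/(-9 + Z)
t(r, z) = -3 + z/6 (t(r, z) = (z + (10 + 8)/(-9 + 8))/6 = (z + 18/(-1))/6 = (z - 1*18)/6 = (z - 18)/6 = (-18 + z)/6 = -3 + z/6)
A(E) = -4/183
A(-165) + t(32, (-107 - 62)/(76 + 104)) = -4/183 + (-3 + ((-107 - 62)/(76 + 104))/6) = -4/183 + (-3 + (-169/180)/6) = -4/183 + (-3 + (-169*1/180)/6) = -4/183 + (-3 + (⅙)*(-169/180)) = -4/183 + (-3 - 169/1080) = -4/183 - 3409/1080 = -209389/65880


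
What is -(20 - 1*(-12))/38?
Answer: -16/19 ≈ -0.84210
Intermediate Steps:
-(20 - 1*(-12))/38 = -(20 + 12)/38 = -32/38 = -1*16/19 = -16/19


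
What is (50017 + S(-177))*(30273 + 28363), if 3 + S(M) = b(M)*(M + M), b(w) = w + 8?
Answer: 6440578240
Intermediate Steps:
b(w) = 8 + w
S(M) = -3 + 2*M*(8 + M) (S(M) = -3 + (8 + M)*(M + M) = -3 + (8 + M)*(2*M) = -3 + 2*M*(8 + M))
(50017 + S(-177))*(30273 + 28363) = (50017 + (-3 + 2*(-177)*(8 - 177)))*(30273 + 28363) = (50017 + (-3 + 2*(-177)*(-169)))*58636 = (50017 + (-3 + 59826))*58636 = (50017 + 59823)*58636 = 109840*58636 = 6440578240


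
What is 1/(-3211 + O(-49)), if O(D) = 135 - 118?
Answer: -1/3194 ≈ -0.00031309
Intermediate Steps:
O(D) = 17
1/(-3211 + O(-49)) = 1/(-3211 + 17) = 1/(-3194) = -1/3194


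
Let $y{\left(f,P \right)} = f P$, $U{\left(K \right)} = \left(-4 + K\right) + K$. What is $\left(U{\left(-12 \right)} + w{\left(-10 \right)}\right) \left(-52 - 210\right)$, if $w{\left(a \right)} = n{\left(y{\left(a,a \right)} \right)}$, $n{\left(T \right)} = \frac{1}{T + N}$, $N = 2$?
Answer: $\frac{374005}{51} \approx 7333.4$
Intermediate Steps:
$U{\left(K \right)} = -4 + 2 K$
$y{\left(f,P \right)} = P f$
$n{\left(T \right)} = \frac{1}{2 + T}$ ($n{\left(T \right)} = \frac{1}{T + 2} = \frac{1}{2 + T}$)
$w{\left(a \right)} = \frac{1}{2 + a^{2}}$ ($w{\left(a \right)} = \frac{1}{2 + a a} = \frac{1}{2 + a^{2}}$)
$\left(U{\left(-12 \right)} + w{\left(-10 \right)}\right) \left(-52 - 210\right) = \left(\left(-4 + 2 \left(-12\right)\right) + \frac{1}{2 + \left(-10\right)^{2}}\right) \left(-52 - 210\right) = \left(\left(-4 - 24\right) + \frac{1}{2 + 100}\right) \left(-262\right) = \left(-28 + \frac{1}{102}\right) \left(-262\right) = \left(- \frac{2855}{102}\right) \left(-262\right) = \frac{374005}{51}$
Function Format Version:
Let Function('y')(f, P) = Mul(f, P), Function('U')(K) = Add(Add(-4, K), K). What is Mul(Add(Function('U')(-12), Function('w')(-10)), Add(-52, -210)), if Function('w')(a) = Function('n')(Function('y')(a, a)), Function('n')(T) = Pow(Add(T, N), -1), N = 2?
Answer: Rational(374005, 51) ≈ 7333.4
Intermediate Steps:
Function('U')(K) = Add(-4, Mul(2, K))
Function('y')(f, P) = Mul(P, f)
Function('n')(T) = Pow(Add(2, T), -1) (Function('n')(T) = Pow(Add(T, 2), -1) = Pow(Add(2, T), -1))
Function('w')(a) = Pow(Add(2, Pow(a, 2)), -1) (Function('w')(a) = Pow(Add(2, Mul(a, a)), -1) = Pow(Add(2, Pow(a, 2)), -1))
Mul(Add(Function('U')(-12), Function('w')(-10)), Add(-52, -210)) = Mul(Add(Add(-4, Mul(2, -12)), Pow(Add(2, Pow(-10, 2)), -1)), Add(-52, -210)) = Mul(Add(Add(-4, -24), Pow(Add(2, 100), -1)), -262) = Mul(Add(-28, Pow(102, -1)), -262) = Mul(Add(-28, Rational(1, 102)), -262) = Mul(Rational(-2855, 102), -262) = Rational(374005, 51)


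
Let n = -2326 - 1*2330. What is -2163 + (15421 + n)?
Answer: 8602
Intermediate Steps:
n = -4656 (n = -2326 - 2330 = -4656)
-2163 + (15421 + n) = -2163 + (15421 - 4656) = -2163 + 10765 = 8602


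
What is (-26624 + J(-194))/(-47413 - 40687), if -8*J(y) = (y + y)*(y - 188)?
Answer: 45151/88100 ≈ 0.51250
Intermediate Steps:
J(y) = -y*(-188 + y)/4 (J(y) = -(y + y)*(y - 188)/8 = -2*y*(-188 + y)/8 = -y*(-188 + y)/4)
(-26624 + J(-194))/(-47413 - 40687) = (-26624 + (1/4)*(-194)*(188 - 1*(-194)))/(-47413 - 40687) = (-26624 + (1/4)*(-194)*(188 + 194))/(-88100) = (-26624 + (1/4)*(-194)*382)*(-1/88100) = (-26624 - 18527)*(-1/88100) = -45151*(-1/88100) = 45151/88100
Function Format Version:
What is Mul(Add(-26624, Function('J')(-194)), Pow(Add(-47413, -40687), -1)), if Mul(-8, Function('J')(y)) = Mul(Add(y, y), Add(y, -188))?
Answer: Rational(45151, 88100) ≈ 0.51250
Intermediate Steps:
Function('J')(y) = Mul(Rational(-1, 4), y, Add(-188, y)) (Function('J')(y) = Mul(Rational(-1, 8), Mul(Add(y, y), Add(y, -188))) = Mul(Rational(-1, 8), Mul(Mul(2, y), Add(-188, y))) = Mul(Rational(-1, 8), Mul(2, y, Add(-188, y))) = Mul(Rational(-1, 4), y, Add(-188, y)))
Mul(Add(-26624, Function('J')(-194)), Pow(Add(-47413, -40687), -1)) = Mul(Add(-26624, Mul(Rational(1, 4), -194, Add(188, Mul(-1, -194)))), Pow(Add(-47413, -40687), -1)) = Mul(Add(-26624, Mul(Rational(1, 4), -194, Add(188, 194))), Pow(-88100, -1)) = Mul(Add(-26624, Mul(Rational(1, 4), -194, 382)), Rational(-1, 88100)) = Mul(Add(-26624, -18527), Rational(-1, 88100)) = Mul(-45151, Rational(-1, 88100)) = Rational(45151, 88100)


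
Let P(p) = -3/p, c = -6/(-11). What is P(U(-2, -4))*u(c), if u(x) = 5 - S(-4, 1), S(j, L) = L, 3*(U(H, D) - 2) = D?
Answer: -18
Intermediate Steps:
U(H, D) = 2 + D/3
c = 6/11 (c = -6*(-1/11) = 6/11 ≈ 0.54545)
u(x) = 4 (u(x) = 5 - 1*1 = 5 - 1 = 4)
P(U(-2, -4))*u(c) = -3/(2 + (1/3)*(-4))*4 = -3/(2 - 4/3)*4 = -3/2/3*4 = -3*3/2*4 = -9/2*4 = -18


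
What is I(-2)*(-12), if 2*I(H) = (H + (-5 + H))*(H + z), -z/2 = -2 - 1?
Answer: 216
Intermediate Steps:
z = 6 (z = -2*(-2 - 1) = -2*(-3) = 6)
I(H) = (-5 + 2*H)*(6 + H)/2 (I(H) = ((H + (-5 + H))*(H + 6))/2 = ((-5 + 2*H)*(6 + H))/2 = (-5 + 2*H)*(6 + H)/2)
I(-2)*(-12) = (-15 + (-2)² + (7/2)*(-2))*(-12) = (-15 + 4 - 7)*(-12) = -18*(-12) = 216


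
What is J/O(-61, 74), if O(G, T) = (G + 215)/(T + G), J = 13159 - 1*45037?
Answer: -2691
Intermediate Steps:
J = -31878 (J = 13159 - 45037 = -31878)
O(G, T) = (215 + G)/(G + T)
J/O(-61, 74) = -31878*(-61 + 74)/(215 - 61) = -31878/(154/13) = -31878/((1/13)*154) = -31878/154/13 = -31878*13/154 = -2691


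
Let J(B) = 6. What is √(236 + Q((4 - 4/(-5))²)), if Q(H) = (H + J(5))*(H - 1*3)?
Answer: √511226/25 ≈ 28.600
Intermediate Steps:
Q(H) = (-3 + H)*(6 + H) (Q(H) = (H + 6)*(H - 1*3) = (6 + H)*(H - 3) = (6 + H)*(-3 + H) = (-3 + H)*(6 + H))
√(236 + Q((4 - 4/(-5))²)) = √(236 + (-18 + ((4 - 4/(-5))²)² + 3*(4 - 4/(-5))²)) = √(236 + (-18 + ((4 - 4*(-⅕))²)² + 3*(4 - 4*(-⅕))²)) = √(236 + (-18 + ((4 + ⅘)²)² + 3*(4 + ⅘)²)) = √(236 + (-18 + ((24/5)²)² + 3*(24/5)²)) = √(236 + (-18 + (576/25)² + 3*(576/25))) = √(236 + (-18 + 331776/625 + 1728/25)) = √(236 + 363726/625) = √(511226/625) = √511226/25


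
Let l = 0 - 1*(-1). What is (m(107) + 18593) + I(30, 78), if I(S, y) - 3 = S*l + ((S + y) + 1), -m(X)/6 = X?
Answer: 18093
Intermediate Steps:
l = 1 (l = 0 + 1 = 1)
m(X) = -6*X
I(S, y) = 4 + y + 2*S (I(S, y) = 3 + (S*1 + ((S + y) + 1)) = 3 + (S + (1 + S + y)) = 3 + (1 + y + 2*S) = 4 + y + 2*S)
(m(107) + 18593) + I(30, 78) = (-6*107 + 18593) + (4 + 78 + 2*30) = (-642 + 18593) + (4 + 78 + 60) = 17951 + 142 = 18093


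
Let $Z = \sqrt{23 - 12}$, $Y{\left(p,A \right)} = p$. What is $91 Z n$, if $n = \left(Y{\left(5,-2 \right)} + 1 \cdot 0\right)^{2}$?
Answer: $2275 \sqrt{11} \approx 7545.3$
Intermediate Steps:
$n = 25$ ($n = \left(5 + 1 \cdot 0\right)^{2} = \left(5 + 0\right)^{2} = 5^{2} = 25$)
$Z = \sqrt{11} \approx 3.3166$
$91 Z n = 91 \sqrt{11} \cdot 25 = 2275 \sqrt{11}$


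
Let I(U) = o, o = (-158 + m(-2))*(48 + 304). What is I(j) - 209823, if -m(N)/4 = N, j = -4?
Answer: -262623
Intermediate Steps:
m(N) = -4*N
o = -52800 (o = (-158 - 4*(-2))*(48 + 304) = (-158 + 8)*352 = -150*352 = -52800)
I(U) = -52800
I(j) - 209823 = -52800 - 209823 = -262623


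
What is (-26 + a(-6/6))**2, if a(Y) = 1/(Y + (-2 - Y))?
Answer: 2809/4 ≈ 702.25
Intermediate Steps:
a(Y) = -1/2 (a(Y) = 1/(-2) = -1/2)
(-26 + a(-6/6))**2 = (-26 - 1/2)**2 = (-53/2)**2 = 2809/4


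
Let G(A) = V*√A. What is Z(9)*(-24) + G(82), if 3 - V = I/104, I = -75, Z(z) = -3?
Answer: 72 + 387*√82/104 ≈ 105.70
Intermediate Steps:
V = 387/104 (V = 3 - (-75)/104 = 3 - 1*(-75/104) = 3 + 75/104 = 387/104 ≈ 3.7212)
G(A) = 387*√A/104
Z(9)*(-24) + G(82) = -3*(-24) + 387*√82/104 = 72 + 387*√82/104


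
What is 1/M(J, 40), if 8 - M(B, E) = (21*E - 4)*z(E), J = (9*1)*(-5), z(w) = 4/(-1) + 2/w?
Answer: 5/16551 ≈ 0.00030210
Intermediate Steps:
z(w) = -4 + 2/w (z(w) = 4*(-1) + 2/w = -4 + 2/w)
J = -45 (J = 9*(-5) = -45)
M(B, E) = 8 - (-4 + 2/E)*(-4 + 21*E) (M(B, E) = 8 - (21*E - 4)*(-4 + 2/E) = 8 - (-4 + 21*E)*(-4 + 2/E) = 8 - (-4 + 2/E)*(-4 + 21*E))
1/M(J, 40) = 1/(-50 + 8/40 + 84*40) = 1/(-50 + 8*(1/40) + 3360) = 1/(-50 + 1/5 + 3360) = 1/(16551/5) = 5/16551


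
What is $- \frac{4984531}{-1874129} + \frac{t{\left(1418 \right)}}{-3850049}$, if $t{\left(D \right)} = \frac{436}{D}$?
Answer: $\frac{13606197803181349}{5115781333965589} \approx 2.6597$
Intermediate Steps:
$- \frac{4984531}{-1874129} + \frac{t{\left(1418 \right)}}{-3850049} = - \frac{4984531}{-1874129} + \frac{436 \cdot \frac{1}{1418}}{-3850049} = \left(-4984531\right) \left(- \frac{1}{1874129}\right) + 436 \cdot \frac{1}{1418} \left(- \frac{1}{3850049}\right) = \frac{4984531}{1874129} + \frac{218}{709} \left(- \frac{1}{3850049}\right) = \frac{4984531}{1874129} - \frac{218}{2729684741} = \frac{13606197803181349}{5115781333965589}$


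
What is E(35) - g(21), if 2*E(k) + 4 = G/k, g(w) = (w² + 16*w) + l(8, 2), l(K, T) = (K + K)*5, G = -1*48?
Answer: -30089/35 ≈ -859.69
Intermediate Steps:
G = -48
l(K, T) = 10*K (l(K, T) = (2*K)*5 = 10*K)
g(w) = 80 + w² + 16*w (g(w) = (w² + 16*w) + 10*8 = (w² + 16*w) + 80 = 80 + w² + 16*w)
E(k) = -2 - 24/k (E(k) = -2 + (-48/k)/2 = -2 - 24/k)
E(35) - g(21) = (-2 - 24/35) - (80 + 21² + 16*21) = (-2 - 24*1/35) - (80 + 441 + 336) = (-2 - 24/35) - 1*857 = -94/35 - 857 = -30089/35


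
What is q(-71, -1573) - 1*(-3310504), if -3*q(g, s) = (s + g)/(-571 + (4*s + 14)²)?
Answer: 130475944037900/39412713 ≈ 3.3105e+6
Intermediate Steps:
q(g, s) = -(g + s)/(3*(-571 + (14 + 4*s)²)) (q(g, s) = -(s + g)/(3*(-571 + (4*s + 14)²)) = -(g + s)/(3*(-571 + (14 + 4*s)²)))
q(-71, -1573) - 1*(-3310504) = (-1*(-71) - 1*(-1573))/(3*(-571 + 4*(7 + 2*(-1573))²)) - 1*(-3310504) = (71 + 1573)/(3*(-571 + 4*(7 - 3146)²)) + 3310504 = (⅓)*1644/(-571 + 4*(-3139)²) + 3310504 = (⅓)*1644/(-571 + 4*9853321) + 3310504 = (⅓)*1644/(-571 + 39413284) + 3310504 = (⅓)*1644/39412713 + 3310504 = (⅓)*(1/39412713)*1644 + 3310504 = 548/39412713 + 3310504 = 130475944037900/39412713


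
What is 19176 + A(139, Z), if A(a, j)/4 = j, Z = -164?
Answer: 18520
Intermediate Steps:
A(a, j) = 4*j
19176 + A(139, Z) = 19176 + 4*(-164) = 19176 - 656 = 18520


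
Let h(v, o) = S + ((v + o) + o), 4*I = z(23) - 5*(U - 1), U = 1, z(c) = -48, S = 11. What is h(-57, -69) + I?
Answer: -196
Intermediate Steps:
I = -12 (I = (-48 - 5*(1 - 1))/4 = (-48 - 5*0)/4 = (-48 - 1*0)/4 = (-48 + 0)/4 = (¼)*(-48) = -12)
h(v, o) = 11 + v + 2*o (h(v, o) = 11 + ((v + o) + o) = 11 + ((o + v) + o) = 11 + (v + 2*o) = 11 + v + 2*o)
h(-57, -69) + I = (11 - 57 + 2*(-69)) - 12 = (11 - 57 - 138) - 12 = -184 - 12 = -196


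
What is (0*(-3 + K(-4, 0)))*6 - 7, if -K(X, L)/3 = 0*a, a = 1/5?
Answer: -7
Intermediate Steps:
a = ⅕ ≈ 0.20000
K(X, L) = 0 (K(X, L) = -0/5 = -3*0 = 0)
(0*(-3 + K(-4, 0)))*6 - 7 = (0*(-3 + 0))*6 - 7 = (0*(-3))*6 - 7 = 0*6 - 7 = 0 - 7 = -7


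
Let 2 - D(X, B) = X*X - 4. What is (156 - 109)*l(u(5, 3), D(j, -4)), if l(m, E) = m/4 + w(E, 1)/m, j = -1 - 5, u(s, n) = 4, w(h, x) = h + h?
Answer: -658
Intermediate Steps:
w(h, x) = 2*h
j = -6
D(X, B) = 6 - X**2 (D(X, B) = 2 - (X*X - 4) = 2 - (X**2 - 4) = 2 - (-4 + X**2) = 2 + (4 - X**2) = 6 - X**2)
l(m, E) = m/4 + 2*E/m (l(m, E) = m/4 + (2*E)/m = m*(1/4) + 2*E/m = m/4 + 2*E/m)
(156 - 109)*l(u(5, 3), D(j, -4)) = (156 - 109)*((1/4)*4 + 2*(6 - 1*(-6)**2)/4) = 47*(1 + 2*(6 - 1*36)*(1/4)) = 47*(1 + 2*(6 - 36)*(1/4)) = 47*(1 + 2*(-30)*(1/4)) = 47*(1 - 15) = 47*(-14) = -658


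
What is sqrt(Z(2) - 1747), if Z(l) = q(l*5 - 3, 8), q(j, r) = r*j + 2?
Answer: I*sqrt(1689) ≈ 41.097*I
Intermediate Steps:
q(j, r) = 2 + j*r (q(j, r) = j*r + 2 = 2 + j*r)
Z(l) = -22 + 40*l (Z(l) = 2 + (l*5 - 3)*8 = 2 + (5*l - 3)*8 = 2 + (-3 + 5*l)*8 = 2 + (-24 + 40*l) = -22 + 40*l)
sqrt(Z(2) - 1747) = sqrt((-22 + 40*2) - 1747) = sqrt((-22 + 80) - 1747) = sqrt(58 - 1747) = sqrt(-1689) = I*sqrt(1689)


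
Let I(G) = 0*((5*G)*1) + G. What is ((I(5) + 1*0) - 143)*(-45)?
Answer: 6210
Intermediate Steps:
I(G) = G (I(G) = 0*(5*G) + G = 0 + G = G)
((I(5) + 1*0) - 143)*(-45) = ((5 + 1*0) - 143)*(-45) = ((5 + 0) - 143)*(-45) = (5 - 143)*(-45) = -138*(-45) = 6210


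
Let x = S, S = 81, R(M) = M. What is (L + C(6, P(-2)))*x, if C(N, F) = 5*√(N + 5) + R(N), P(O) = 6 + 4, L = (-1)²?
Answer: 567 + 405*√11 ≈ 1910.2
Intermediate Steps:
x = 81
L = 1
P(O) = 10
C(N, F) = N + 5*√(5 + N) (C(N, F) = 5*√(N + 5) + N = 5*√(5 + N) + N = N + 5*√(5 + N))
(L + C(6, P(-2)))*x = (1 + (6 + 5*√(5 + 6)))*81 = (1 + (6 + 5*√11))*81 = (7 + 5*√11)*81 = 567 + 405*√11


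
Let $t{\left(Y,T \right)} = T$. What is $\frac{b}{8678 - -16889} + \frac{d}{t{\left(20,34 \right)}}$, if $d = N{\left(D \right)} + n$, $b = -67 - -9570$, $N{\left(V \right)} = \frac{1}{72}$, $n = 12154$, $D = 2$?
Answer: $\frac{22396663807}{62588016} \approx 357.84$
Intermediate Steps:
$N{\left(V \right)} = \frac{1}{72}$
$b = 9503$ ($b = -67 + 9570 = 9503$)
$d = \frac{875089}{72}$ ($d = \frac{1}{72} + 12154 = \frac{875089}{72} \approx 12154.0$)
$\frac{b}{8678 - -16889} + \frac{d}{t{\left(20,34 \right)}} = \frac{9503}{8678 - -16889} + \frac{875089}{72 \cdot 34} = \frac{9503}{8678 + 16889} + \frac{875089}{72} \cdot \frac{1}{34} = \frac{9503}{25567} + \frac{875089}{2448} = \frac{22396663807}{62588016}$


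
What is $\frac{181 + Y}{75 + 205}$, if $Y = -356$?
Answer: $- \frac{5}{8} \approx -0.625$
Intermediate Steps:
$\frac{181 + Y}{75 + 205} = \frac{181 - 356}{75 + 205} = - \frac{175}{280} = \left(-175\right) \frac{1}{280} = - \frac{5}{8}$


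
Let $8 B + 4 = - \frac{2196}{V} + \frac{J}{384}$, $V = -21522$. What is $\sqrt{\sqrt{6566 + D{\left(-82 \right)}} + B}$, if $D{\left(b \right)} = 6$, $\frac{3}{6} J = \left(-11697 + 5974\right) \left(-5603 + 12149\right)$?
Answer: $\frac{\sqrt{-80337798366105 + 6587683328 \sqrt{1643}}}{57392} \approx 155.91 i$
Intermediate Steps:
$J = -74925516$ ($J = 2 \left(-11697 + 5974\right) \left(-5603 + 12149\right) = 2 \left(\left(-5723\right) 6546\right) = 2 \left(-37462758\right) = -74925516$)
$B = - \frac{22396932915}{918272}$ ($B = - \frac{1}{2} + \frac{- \frac{2196}{-21522} - \frac{74925516}{384}}{8} = - \frac{1}{2} + \frac{\left(-2196\right) \left(- \frac{1}{21522}\right) - \frac{6243793}{32}}{8} = - \frac{1}{2} + \frac{\frac{366}{3587} - \frac{6243793}{32}}{8} = - \frac{1}{2} + \frac{1}{8} \left(- \frac{22396473779}{114784}\right) = - \frac{1}{2} - \frac{22396473779}{918272} = - \frac{22396932915}{918272} \approx -24390.0$)
$\sqrt{\sqrt{6566 + D{\left(-82 \right)}} + B} = \sqrt{\sqrt{6566 + 6} - \frac{22396932915}{918272}} = \sqrt{\sqrt{6572} - \frac{22396932915}{918272}} = \sqrt{2 \sqrt{1643} - \frac{22396932915}{918272}} = \sqrt{- \frac{22396932915}{918272} + 2 \sqrt{1643}}$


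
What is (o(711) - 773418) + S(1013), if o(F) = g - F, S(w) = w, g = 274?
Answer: -772842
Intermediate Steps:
o(F) = 274 - F
(o(711) - 773418) + S(1013) = ((274 - 1*711) - 773418) + 1013 = ((274 - 711) - 773418) + 1013 = (-437 - 773418) + 1013 = -773855 + 1013 = -772842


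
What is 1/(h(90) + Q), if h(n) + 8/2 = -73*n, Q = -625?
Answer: -1/7199 ≈ -0.00013891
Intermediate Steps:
h(n) = -4 - 73*n
1/(h(90) + Q) = 1/((-4 - 73*90) - 625) = 1/((-4 - 6570) - 625) = 1/(-6574 - 625) = 1/(-7199) = -1/7199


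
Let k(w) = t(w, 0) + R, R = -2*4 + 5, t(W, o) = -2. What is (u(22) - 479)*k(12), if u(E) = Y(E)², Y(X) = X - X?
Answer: 2395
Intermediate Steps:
Y(X) = 0
R = -3 (R = -8 + 5 = -3)
u(E) = 0 (u(E) = 0² = 0)
k(w) = -5 (k(w) = -2 - 3 = -5)
(u(22) - 479)*k(12) = (0 - 479)*(-5) = -479*(-5) = 2395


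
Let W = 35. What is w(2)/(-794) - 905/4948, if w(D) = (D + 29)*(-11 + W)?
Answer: -2199941/1964356 ≈ -1.1199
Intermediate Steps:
w(D) = 696 + 24*D (w(D) = (D + 29)*(-11 + 35) = (29 + D)*24 = 696 + 24*D)
w(2)/(-794) - 905/4948 = (696 + 24*2)/(-794) - 905/4948 = (696 + 48)*(-1/794) - 905*1/4948 = 744*(-1/794) - 905/4948 = -372/397 - 905/4948 = -2199941/1964356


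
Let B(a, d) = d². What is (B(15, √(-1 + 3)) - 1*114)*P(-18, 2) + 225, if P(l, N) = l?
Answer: 2241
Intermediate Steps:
(B(15, √(-1 + 3)) - 1*114)*P(-18, 2) + 225 = ((√(-1 + 3))² - 1*114)*(-18) + 225 = ((√2)² - 114)*(-18) + 225 = (2 - 114)*(-18) + 225 = -112*(-18) + 225 = 2016 + 225 = 2241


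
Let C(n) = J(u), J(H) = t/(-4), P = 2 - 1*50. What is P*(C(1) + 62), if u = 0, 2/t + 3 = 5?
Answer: -2964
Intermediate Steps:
t = 1 (t = 2/(-3 + 5) = 2/2 = 2*(½) = 1)
P = -48 (P = 2 - 50 = -48)
J(H) = -¼ (J(H) = 1/(-4) = 1*(-¼) = -¼)
C(n) = -¼
P*(C(1) + 62) = -48*(-¼ + 62) = -48*247/4 = -2964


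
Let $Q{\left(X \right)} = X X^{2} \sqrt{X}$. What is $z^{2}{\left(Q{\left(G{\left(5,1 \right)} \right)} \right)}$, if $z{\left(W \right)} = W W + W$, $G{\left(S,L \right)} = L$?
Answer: $4$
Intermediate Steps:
$Q{\left(X \right)} = X^{\frac{7}{2}}$ ($Q{\left(X \right)} = X^{3} \sqrt{X} = X^{\frac{7}{2}}$)
$z{\left(W \right)} = W + W^{2}$ ($z{\left(W \right)} = W^{2} + W = W + W^{2}$)
$z^{2}{\left(Q{\left(G{\left(5,1 \right)} \right)} \right)} = \left(1^{\frac{7}{2}} \left(1 + 1^{\frac{7}{2}}\right)\right)^{2} = \left(1 \left(1 + 1\right)\right)^{2} = \left(1 \cdot 2\right)^{2} = 2^{2} = 4$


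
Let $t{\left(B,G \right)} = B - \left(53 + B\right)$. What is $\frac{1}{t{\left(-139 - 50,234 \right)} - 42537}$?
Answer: $- \frac{1}{42590} \approx -2.348 \cdot 10^{-5}$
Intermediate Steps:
$t{\left(B,G \right)} = -53$
$\frac{1}{t{\left(-139 - 50,234 \right)} - 42537} = \frac{1}{-53 - 42537} = \frac{1}{-42590} = - \frac{1}{42590}$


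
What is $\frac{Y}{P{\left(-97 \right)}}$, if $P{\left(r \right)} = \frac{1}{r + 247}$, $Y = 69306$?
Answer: $10395900$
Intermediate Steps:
$P{\left(r \right)} = \frac{1}{247 + r}$
$\frac{Y}{P{\left(-97 \right)}} = \frac{69306}{\frac{1}{247 - 97}} = \frac{69306}{\frac{1}{150}} = 69306 \frac{1}{\frac{1}{150}} = 69306 \cdot 150 = 10395900$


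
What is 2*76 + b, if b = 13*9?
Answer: 269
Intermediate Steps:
b = 117
2*76 + b = 2*76 + 117 = 152 + 117 = 269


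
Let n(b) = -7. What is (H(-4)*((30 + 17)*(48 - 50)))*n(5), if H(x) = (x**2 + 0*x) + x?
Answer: 7896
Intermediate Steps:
H(x) = x + x**2 (H(x) = (x**2 + 0) + x = x**2 + x = x + x**2)
(H(-4)*((30 + 17)*(48 - 50)))*n(5) = ((-4*(1 - 4))*((30 + 17)*(48 - 50)))*(-7) = ((-4*(-3))*(47*(-2)))*(-7) = (12*(-94))*(-7) = -1128*(-7) = 7896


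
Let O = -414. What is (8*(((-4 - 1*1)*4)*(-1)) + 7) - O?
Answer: 581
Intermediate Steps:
(8*(((-4 - 1*1)*4)*(-1)) + 7) - O = (8*(((-4 - 1*1)*4)*(-1)) + 7) - 1*(-414) = (8*(((-4 - 1)*4)*(-1)) + 7) + 414 = (8*(-5*4*(-1)) + 7) + 414 = (8*(-20*(-1)) + 7) + 414 = (8*20 + 7) + 414 = (160 + 7) + 414 = 167 + 414 = 581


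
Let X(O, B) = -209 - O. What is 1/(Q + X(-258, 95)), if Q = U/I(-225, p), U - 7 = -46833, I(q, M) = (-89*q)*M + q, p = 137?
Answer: 1371600/67184987 ≈ 0.020415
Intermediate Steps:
I(q, M) = q - 89*M*q (I(q, M) = -89*M*q + q = q - 89*M*q)
U = -46826 (U = 7 - 46833 = -46826)
Q = -23413/1371600 (Q = -46826*(-1/(225*(1 - 89*137))) = -46826*(-1/(225*(1 - 12193))) = -46826/((-225*(-12192))) = -46826/2743200 = -46826*1/2743200 = -23413/1371600 ≈ -0.017070)
1/(Q + X(-258, 95)) = 1/(-23413/1371600 + (-209 - 1*(-258))) = 1/(-23413/1371600 + (-209 + 258)) = 1/(-23413/1371600 + 49) = 1/(67184987/1371600) = 1371600/67184987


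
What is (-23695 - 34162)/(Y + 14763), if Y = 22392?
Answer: -57857/37155 ≈ -1.5572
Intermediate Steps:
(-23695 - 34162)/(Y + 14763) = (-23695 - 34162)/(22392 + 14763) = -57857/37155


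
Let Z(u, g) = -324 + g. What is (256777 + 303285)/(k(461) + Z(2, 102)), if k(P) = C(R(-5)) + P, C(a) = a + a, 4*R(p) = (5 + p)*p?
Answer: 560062/239 ≈ 2343.4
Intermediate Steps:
R(p) = p*(5 + p)/4 (R(p) = ((5 + p)*p)/4 = (p*(5 + p))/4 = p*(5 + p)/4)
C(a) = 2*a
k(P) = P (k(P) = 2*((1/4)*(-5)*(5 - 5)) + P = 2*((1/4)*(-5)*0) + P = 2*0 + P = 0 + P = P)
(256777 + 303285)/(k(461) + Z(2, 102)) = (256777 + 303285)/(461 + (-324 + 102)) = 560062/(461 - 222) = 560062/239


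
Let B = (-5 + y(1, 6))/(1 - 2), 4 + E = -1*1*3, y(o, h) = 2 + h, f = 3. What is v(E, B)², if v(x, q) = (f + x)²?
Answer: 256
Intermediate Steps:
E = -7 (E = -4 - 1*1*3 = -4 - 1*3 = -4 - 3 = -7)
B = -3 (B = (-5 + (2 + 6))/(1 - 2) = (-5 + 8)/(-1) = 3*(-1) = -3)
v(x, q) = (3 + x)²
v(E, B)² = ((3 - 7)²)² = ((-4)²)² = 16² = 256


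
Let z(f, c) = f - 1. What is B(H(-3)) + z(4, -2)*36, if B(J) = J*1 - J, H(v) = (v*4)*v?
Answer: 108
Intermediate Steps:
z(f, c) = -1 + f
H(v) = 4*v² (H(v) = (4*v)*v = 4*v²)
B(J) = 0 (B(J) = J - J = 0)
B(H(-3)) + z(4, -2)*36 = 0 + (-1 + 4)*36 = 0 + 3*36 = 0 + 108 = 108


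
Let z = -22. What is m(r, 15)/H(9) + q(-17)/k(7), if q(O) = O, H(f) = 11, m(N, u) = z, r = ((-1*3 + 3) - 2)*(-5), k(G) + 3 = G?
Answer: -25/4 ≈ -6.2500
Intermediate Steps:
k(G) = -3 + G
r = 10 (r = ((-3 + 3) - 2)*(-5) = (0 - 2)*(-5) = -2*(-5) = 10)
m(N, u) = -22
m(r, 15)/H(9) + q(-17)/k(7) = -22/11 - 17/(-3 + 7) = -22*1/11 - 17/4 = -2 - 17*¼ = -2 - 17/4 = -25/4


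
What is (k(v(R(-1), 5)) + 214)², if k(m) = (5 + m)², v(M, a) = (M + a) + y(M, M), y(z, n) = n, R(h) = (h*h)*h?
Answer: 77284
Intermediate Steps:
R(h) = h³ (R(h) = h²*h = h³)
v(M, a) = a + 2*M (v(M, a) = (M + a) + M = a + 2*M)
(k(v(R(-1), 5)) + 214)² = ((5 + (5 + 2*(-1)³))² + 214)² = ((5 + (5 + 2*(-1)))² + 214)² = ((5 + (5 - 2))² + 214)² = ((5 + 3)² + 214)² = (8² + 214)² = (64 + 214)² = 278² = 77284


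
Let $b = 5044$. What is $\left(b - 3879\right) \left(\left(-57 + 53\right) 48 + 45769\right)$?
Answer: $53097205$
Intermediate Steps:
$\left(b - 3879\right) \left(\left(-57 + 53\right) 48 + 45769\right) = \left(5044 - 3879\right) \left(\left(-57 + 53\right) 48 + 45769\right) = 1165 \left(\left(-4\right) 48 + 45769\right) = 1165 \left(-192 + 45769\right) = 1165 \cdot 45577 = 53097205$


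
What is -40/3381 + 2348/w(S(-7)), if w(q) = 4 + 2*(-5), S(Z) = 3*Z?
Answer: -441046/1127 ≈ -391.35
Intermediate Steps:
w(q) = -6 (w(q) = 4 - 10 = -6)
-40/3381 + 2348/w(S(-7)) = -40/3381 + 2348/(-6) = -40*1/3381 + 2348*(-⅙) = -40/3381 - 1174/3 = -441046/1127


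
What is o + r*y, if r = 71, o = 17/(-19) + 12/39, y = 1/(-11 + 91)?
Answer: 5937/19760 ≈ 0.30046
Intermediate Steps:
y = 1/80 ≈ 0.012500
o = -145/247 (o = 17*(-1/19) + 12*(1/39) = -17/19 + 4/13 = -145/247 ≈ -0.58704)
o + r*y = -145/247 + 71*(1/80) = -145/247 + 71/80 = 5937/19760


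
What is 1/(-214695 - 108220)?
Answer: -1/322915 ≈ -3.0968e-6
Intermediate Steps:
1/(-214695 - 108220) = 1/(-322915) = -1/322915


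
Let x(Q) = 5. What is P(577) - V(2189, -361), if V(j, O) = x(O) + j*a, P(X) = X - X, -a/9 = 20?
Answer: 394015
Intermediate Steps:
a = -180 (a = -9*20 = -180)
P(X) = 0
V(j, O) = 5 - 180*j (V(j, O) = 5 + j*(-180) = 5 - 180*j)
P(577) - V(2189, -361) = 0 - (5 - 180*2189) = 0 - (5 - 394020) = 0 - 1*(-394015) = 0 + 394015 = 394015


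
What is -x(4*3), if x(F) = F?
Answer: -12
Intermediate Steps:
-x(4*3) = -4*3 = -1*12 = -12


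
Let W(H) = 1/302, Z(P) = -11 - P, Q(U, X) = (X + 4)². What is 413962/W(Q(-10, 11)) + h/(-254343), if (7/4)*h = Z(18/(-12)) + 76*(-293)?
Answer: 31797077776462/254343 ≈ 1.2502e+8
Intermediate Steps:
Q(U, X) = (4 + X)²
W(H) = 1/302
h = -12730 (h = 4*((-11 - 18/(-12)) + 76*(-293))/7 = 4*((-11 - 18*(-1)/12) - 22268)/7 = 4*((-11 - 1*(-3/2)) - 22268)/7 = 4*((-11 + 3/2) - 22268)/7 = 4*(-19/2 - 22268)/7 = (4/7)*(-44555/2) = -12730)
413962/W(Q(-10, 11)) + h/(-254343) = 413962/(1/302) - 12730/(-254343) = 413962*302 - 12730*(-1/254343) = 125016524 + 12730/254343 = 31797077776462/254343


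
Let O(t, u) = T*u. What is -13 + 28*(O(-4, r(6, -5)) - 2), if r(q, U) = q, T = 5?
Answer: 771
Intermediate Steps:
O(t, u) = 5*u
-13 + 28*(O(-4, r(6, -5)) - 2) = -13 + 28*(5*6 - 2) = -13 + 28*(30 - 2) = -13 + 28*28 = -13 + 784 = 771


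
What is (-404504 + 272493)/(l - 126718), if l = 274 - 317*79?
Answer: 132011/151487 ≈ 0.87143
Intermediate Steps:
l = -24769 (l = 274 - 25043 = -24769)
(-404504 + 272493)/(l - 126718) = (-404504 + 272493)/(-24769 - 126718) = -132011/(-151487) = -132011*(-1/151487) = 132011/151487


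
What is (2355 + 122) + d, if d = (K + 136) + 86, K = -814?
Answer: 1885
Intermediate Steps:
d = -592 (d = (-814 + 136) + 86 = -678 + 86 = -592)
(2355 + 122) + d = (2355 + 122) - 592 = 2477 - 592 = 1885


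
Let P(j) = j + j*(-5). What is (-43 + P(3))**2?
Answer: 3025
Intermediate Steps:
P(j) = -4*j (P(j) = j - 5*j = -4*j)
(-43 + P(3))**2 = (-43 - 4*3)**2 = (-43 - 12)**2 = (-55)**2 = 3025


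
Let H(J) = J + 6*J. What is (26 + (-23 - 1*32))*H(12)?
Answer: -2436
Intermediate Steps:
H(J) = 7*J
(26 + (-23 - 1*32))*H(12) = (26 + (-23 - 1*32))*(7*12) = (26 + (-23 - 32))*84 = (26 - 55)*84 = -29*84 = -2436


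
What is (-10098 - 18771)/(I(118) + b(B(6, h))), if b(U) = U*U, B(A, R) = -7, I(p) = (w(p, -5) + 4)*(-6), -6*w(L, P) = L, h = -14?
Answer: -28869/143 ≈ -201.88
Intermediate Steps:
w(L, P) = -L/6
I(p) = -24 + p (I(p) = (-p/6 + 4)*(-6) = (4 - p/6)*(-6) = -24 + p)
b(U) = U²
(-10098 - 18771)/(I(118) + b(B(6, h))) = (-10098 - 18771)/((-24 + 118) + (-7)²) = -28869/(94 + 49) = -28869/143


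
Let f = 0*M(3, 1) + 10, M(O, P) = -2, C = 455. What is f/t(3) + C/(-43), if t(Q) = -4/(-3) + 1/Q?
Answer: -197/43 ≈ -4.5814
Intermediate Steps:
t(Q) = 4/3 + 1/Q (t(Q) = -4*(-1/3) + 1/Q = 4/3 + 1/Q)
f = 10 (f = 0*(-2) + 10 = 0 + 10 = 10)
f/t(3) + C/(-43) = 10/(4/3 + 1/3) + 455/(-43) = 10/(4/3 + 1/3) + 455*(-1/43) = 10/(5/3) - 455/43 = 10*(3/5) - 455/43 = 6 - 455/43 = -197/43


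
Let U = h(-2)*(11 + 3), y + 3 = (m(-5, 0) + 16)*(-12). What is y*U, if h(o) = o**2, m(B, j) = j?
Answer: -10920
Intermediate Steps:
y = -195 (y = -3 + (0 + 16)*(-12) = -3 + 16*(-12) = -3 - 192 = -195)
U = 56 (U = (-2)**2*(11 + 3) = 4*14 = 56)
y*U = -195*56 = -10920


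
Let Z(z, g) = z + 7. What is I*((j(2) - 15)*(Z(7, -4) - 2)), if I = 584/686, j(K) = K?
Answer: -45552/343 ≈ -132.80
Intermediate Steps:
I = 292/343 (I = 584*(1/686) = 292/343 ≈ 0.85131)
Z(z, g) = 7 + z
I*((j(2) - 15)*(Z(7, -4) - 2)) = 292*((2 - 15)*((7 + 7) - 2))/343 = 292*(-13*(14 - 2))/343 = 292*(-13*12)/343 = (292/343)*(-156) = -45552/343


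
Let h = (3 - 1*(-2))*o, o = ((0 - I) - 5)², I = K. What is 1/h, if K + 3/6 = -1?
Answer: 4/245 ≈ 0.016327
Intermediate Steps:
K = -3/2 (K = -½ - 1 = -3/2 ≈ -1.5000)
I = -3/2 ≈ -1.5000
o = 49/4 (o = ((0 - 1*(-3/2)) - 5)² = ((0 + 3/2) - 5)² = (3/2 - 5)² = (-7/2)² = 49/4 ≈ 12.250)
h = 245/4 (h = (3 - 1*(-2))*(49/4) = (3 + 2)*(49/4) = 5*(49/4) = 245/4 ≈ 61.250)
1/h = 1/(245/4) = 4/245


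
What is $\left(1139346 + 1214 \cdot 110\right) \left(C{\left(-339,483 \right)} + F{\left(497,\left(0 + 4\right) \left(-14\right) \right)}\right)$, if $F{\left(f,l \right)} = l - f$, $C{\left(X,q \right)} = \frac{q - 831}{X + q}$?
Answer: $- \frac{4241892595}{6} \approx -7.0698 \cdot 10^{8}$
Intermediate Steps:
$C{\left(X,q \right)} = \frac{-831 + q}{X + q}$
$\left(1139346 + 1214 \cdot 110\right) \left(C{\left(-339,483 \right)} + F{\left(497,\left(0 + 4\right) \left(-14\right) \right)}\right) = \left(1139346 + 1214 \cdot 110\right) \left(\frac{-831 + 483}{-339 + 483} - \left(497 - \left(0 + 4\right) \left(-14\right)\right)\right) = \left(1139346 + 133540\right) \left(\frac{1}{144} \left(-348\right) + \left(4 \left(-14\right) - 497\right)\right) = 1272886 \left(\frac{1}{144} \left(-348\right) - 553\right) = 1272886 \left(- \frac{29}{12} - 553\right) = 1272886 \left(- \frac{6665}{12}\right) = - \frac{4241892595}{6}$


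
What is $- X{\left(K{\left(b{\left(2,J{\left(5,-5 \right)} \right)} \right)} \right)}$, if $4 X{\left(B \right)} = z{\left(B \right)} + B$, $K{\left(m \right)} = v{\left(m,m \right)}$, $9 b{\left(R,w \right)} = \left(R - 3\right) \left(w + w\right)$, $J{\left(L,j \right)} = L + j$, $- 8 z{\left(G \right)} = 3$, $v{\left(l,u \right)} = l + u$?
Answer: $\frac{3}{32} \approx 0.09375$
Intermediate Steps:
$z{\left(G \right)} = - \frac{3}{8}$ ($z{\left(G \right)} = \left(- \frac{1}{8}\right) 3 = - \frac{3}{8}$)
$b{\left(R,w \right)} = \frac{2 w \left(-3 + R\right)}{9}$ ($b{\left(R,w \right)} = \frac{\left(R - 3\right) \left(w + w\right)}{9} = \frac{\left(-3 + R\right) 2 w}{9} = \frac{2 w \left(-3 + R\right)}{9}$)
$K{\left(m \right)} = 2 m$ ($K{\left(m \right)} = m + m = 2 m$)
$X{\left(B \right)} = - \frac{3}{32} + \frac{B}{4}$ ($X{\left(B \right)} = \frac{- \frac{3}{8} + B}{4} = - \frac{3}{32} + \frac{B}{4}$)
$- X{\left(K{\left(b{\left(2,J{\left(5,-5 \right)} \right)} \right)} \right)} = - (- \frac{3}{32} + \frac{2 \frac{2 \left(5 - 5\right) \left(-3 + 2\right)}{9}}{4}) = - (- \frac{3}{32} + \frac{2 \cdot \frac{2}{9} \cdot 0 \left(-1\right)}{4}) = - (- \frac{3}{32} + \frac{2 \cdot 0}{4}) = - (- \frac{3}{32} + \frac{1}{4} \cdot 0) = - (- \frac{3}{32} + 0) = \left(-1\right) \left(- \frac{3}{32}\right) = \frac{3}{32}$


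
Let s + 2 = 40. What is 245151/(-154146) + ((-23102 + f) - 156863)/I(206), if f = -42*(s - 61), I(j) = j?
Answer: -2303540080/2646173 ≈ -870.52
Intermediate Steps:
s = 38 (s = -2 + 40 = 38)
f = 966 (f = -42*(38 - 61) = -42*(-23) = 966)
245151/(-154146) + ((-23102 + f) - 156863)/I(206) = 245151/(-154146) + ((-23102 + 966) - 156863)/206 = 245151*(-1/154146) + (-22136 - 156863)*(1/206) = -81717/51382 - 178999*1/206 = -81717/51382 - 178999/206 = -2303540080/2646173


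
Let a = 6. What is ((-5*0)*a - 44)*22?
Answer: -968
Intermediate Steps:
((-5*0)*a - 44)*22 = (-5*0*6 - 44)*22 = (0*6 - 44)*22 = (0 - 44)*22 = -44*22 = -968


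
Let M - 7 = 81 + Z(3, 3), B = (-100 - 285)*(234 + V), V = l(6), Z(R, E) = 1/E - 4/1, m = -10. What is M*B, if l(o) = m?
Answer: -21818720/3 ≈ -7.2729e+6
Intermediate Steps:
l(o) = -10
Z(R, E) = -4 + 1/E (Z(R, E) = 1/E - 4*1 = 1/E - 4 = -4 + 1/E)
V = -10
B = -86240 (B = (-100 - 285)*(234 - 10) = -385*224 = -86240)
M = 253/3 (M = 7 + (81 + (-4 + 1/3)) = 7 + (81 - 11/3) = 7 + 232/3 = 253/3 ≈ 84.333)
M*B = (253/3)*(-86240) = -21818720/3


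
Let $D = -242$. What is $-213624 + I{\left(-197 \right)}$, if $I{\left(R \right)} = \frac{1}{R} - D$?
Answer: $- \frac{42036255}{197} \approx -2.1338 \cdot 10^{5}$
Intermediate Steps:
$I{\left(R \right)} = 242 + \frac{1}{R}$ ($I{\left(R \right)} = \frac{1}{R} - -242 = \frac{1}{R} + 242 = 242 + \frac{1}{R}$)
$-213624 + I{\left(-197 \right)} = -213624 + \left(242 + \frac{1}{-197}\right) = -213624 + \left(242 - \frac{1}{197}\right) = -213624 + \frac{47673}{197} = - \frac{42036255}{197}$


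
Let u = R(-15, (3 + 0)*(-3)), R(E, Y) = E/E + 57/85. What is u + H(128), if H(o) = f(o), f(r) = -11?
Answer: -793/85 ≈ -9.3294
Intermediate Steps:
R(E, Y) = 142/85 (R(E, Y) = 1 + 57*(1/85) = 1 + 57/85 = 142/85)
u = 142/85 ≈ 1.6706
H(o) = -11
u + H(128) = 142/85 - 11 = -793/85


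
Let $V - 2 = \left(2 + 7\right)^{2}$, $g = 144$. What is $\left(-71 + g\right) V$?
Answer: $6059$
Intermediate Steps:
$V = 83$ ($V = 2 + \left(2 + 7\right)^{2} = 2 + 9^{2} = 2 + 81 = 83$)
$\left(-71 + g\right) V = \left(-71 + 144\right) 83 = 73 \cdot 83 = 6059$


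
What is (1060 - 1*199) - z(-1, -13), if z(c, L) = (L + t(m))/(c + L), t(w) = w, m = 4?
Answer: 12045/14 ≈ 860.36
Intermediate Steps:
z(c, L) = (4 + L)/(L + c) (z(c, L) = (L + 4)/(c + L) = (4 + L)/(L + c))
(1060 - 1*199) - z(-1, -13) = (1060 - 1*199) - (4 - 13)/(-13 - 1) = (1060 - 199) - (-9)/(-14) = 861 - (-1)*(-9)/14 = 861 - 1*9/14 = 861 - 9/14 = 12045/14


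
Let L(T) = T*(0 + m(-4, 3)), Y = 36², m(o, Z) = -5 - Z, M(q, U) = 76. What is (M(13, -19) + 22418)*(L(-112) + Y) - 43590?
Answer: 49263258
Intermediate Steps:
Y = 1296
L(T) = -8*T (L(T) = T*(0 + (-5 - 1*3)) = T*(0 + (-5 - 3)) = T*(0 - 8) = T*(-8) = -8*T)
(M(13, -19) + 22418)*(L(-112) + Y) - 43590 = (76 + 22418)*(-8*(-112) + 1296) - 43590 = 22494*(896 + 1296) - 43590 = 22494*2192 - 43590 = 49306848 - 43590 = 49263258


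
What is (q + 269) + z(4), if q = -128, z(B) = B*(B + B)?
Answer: 173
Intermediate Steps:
z(B) = 2*B**2 (z(B) = B*(2*B) = 2*B**2)
(q + 269) + z(4) = (-128 + 269) + 2*4**2 = 141 + 2*16 = 141 + 32 = 173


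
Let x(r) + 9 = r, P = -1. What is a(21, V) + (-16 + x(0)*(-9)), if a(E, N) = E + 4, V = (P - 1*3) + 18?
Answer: 90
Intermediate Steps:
x(r) = -9 + r
V = 14 (V = (-1 - 1*3) + 18 = (-1 - 3) + 18 = -4 + 18 = 14)
a(E, N) = 4 + E
a(21, V) + (-16 + x(0)*(-9)) = (4 + 21) + (-16 + (-9 + 0)*(-9)) = 25 + (-16 - 9*(-9)) = 25 + (-16 + 81) = 25 + 65 = 90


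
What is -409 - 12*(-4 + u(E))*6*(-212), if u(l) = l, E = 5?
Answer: 14855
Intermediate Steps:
-409 - 12*(-4 + u(E))*6*(-212) = -409 - 12*(-4 + 5)*6*(-212) = -409 - 12*6*(-212) = -409 - 72*(-212) = -409 + 15264 = 14855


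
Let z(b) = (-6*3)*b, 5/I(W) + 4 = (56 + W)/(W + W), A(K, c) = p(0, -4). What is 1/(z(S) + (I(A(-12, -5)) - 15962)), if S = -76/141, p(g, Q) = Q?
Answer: -987/15745388 ≈ -6.2685e-5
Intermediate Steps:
A(K, c) = -4
I(W) = 5/(-4 + (56 + W)/(2*W)) (I(W) = 5/(-4 + (56 + W)/(W + W)) = 5/(-4 + (56 + W)/((2*W))) = 5/(-4 + (56 + W)*(1/(2*W))) = 5/(-4 + (56 + W)/(2*W)))
S = -76/141 (S = -76*1/141 = -76/141 ≈ -0.53901)
z(b) = -18*b
1/(z(S) + (I(A(-12, -5)) - 15962)) = 1/(-18*(-76/141) + (-10*(-4)/(-56 + 7*(-4)) - 15962)) = 1/(456/47 + (-10*(-4)/(-56 - 28) - 15962)) = 1/(456/47 + (-10*(-4)/(-84) - 15962)) = 1/(456/47 + (-10*(-4)*(-1/84) - 15962)) = 1/(456/47 + (-10/21 - 15962)) = 1/(456/47 - 335212/21) = 1/(-15745388/987) = -987/15745388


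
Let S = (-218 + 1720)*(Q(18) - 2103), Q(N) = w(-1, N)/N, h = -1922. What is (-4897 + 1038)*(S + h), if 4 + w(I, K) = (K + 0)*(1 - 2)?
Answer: 109835529466/9 ≈ 1.2204e+10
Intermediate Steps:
w(I, K) = -4 - K (w(I, K) = -4 + (K + 0)*(1 - 2) = -4 + K*(-1) = -4 - K)
Q(N) = (-4 - N)/N
S = -28444876/9 (S = (-218 + 1720)*((-4 - 1*18)/18 - 2103) = 1502*((-4 - 18)/18 - 2103) = 1502*((1/18)*(-22) - 2103) = 1502*(-11/9 - 2103) = 1502*(-18938/9) = -28444876/9 ≈ -3.1605e+6)
(-4897 + 1038)*(S + h) = (-4897 + 1038)*(-28444876/9 - 1922) = -3859*(-28462174/9) = 109835529466/9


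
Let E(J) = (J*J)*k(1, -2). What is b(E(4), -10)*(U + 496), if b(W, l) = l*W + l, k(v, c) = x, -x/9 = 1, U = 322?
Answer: 1169740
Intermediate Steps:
x = -9 (x = -9*1 = -9)
k(v, c) = -9
E(J) = -9*J**2 (E(J) = (J*J)*(-9) = J**2*(-9) = -9*J**2)
b(W, l) = l + W*l (b(W, l) = W*l + l = l + W*l)
b(E(4), -10)*(U + 496) = (-10*(1 - 9*4**2))*(322 + 496) = -10*(1 - 9*16)*818 = -10*(1 - 144)*818 = -10*(-143)*818 = 1430*818 = 1169740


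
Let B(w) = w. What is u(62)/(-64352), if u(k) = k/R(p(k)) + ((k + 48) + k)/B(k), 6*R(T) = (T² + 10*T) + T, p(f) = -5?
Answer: 373/2493640 ≈ 0.00014958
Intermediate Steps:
R(T) = T²/6 + 11*T/6 (R(T) = ((T² + 10*T) + T)/6 = (T² + 11*T)/6 = T²/6 + 11*T/6)
u(k) = -k/5 + (48 + 2*k)/k (u(k) = k/(((⅙)*(-5)*(11 - 5))) + ((k + 48) + k)/k = k/(((⅙)*(-5)*6)) + ((48 + k) + k)/k = k/(-5) + (48 + 2*k)/k = k*(-⅕) + (48 + 2*k)/k = -k/5 + (48 + 2*k)/k)
u(62)/(-64352) = (2 + 48/62 - ⅕*62)/(-64352) = (2 + 48*(1/62) - 62/5)*(-1/64352) = (2 + 24/31 - 62/5)*(-1/64352) = -1492/155*(-1/64352) = 373/2493640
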